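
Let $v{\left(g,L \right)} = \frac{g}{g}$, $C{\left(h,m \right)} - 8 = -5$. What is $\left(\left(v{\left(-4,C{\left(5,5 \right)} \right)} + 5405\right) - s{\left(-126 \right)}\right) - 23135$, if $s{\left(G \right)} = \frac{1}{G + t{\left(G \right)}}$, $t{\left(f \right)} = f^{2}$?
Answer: $- \frac{279231751}{15750} \approx -17729.0$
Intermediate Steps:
$C{\left(h,m \right)} = 3$ ($C{\left(h,m \right)} = 8 - 5 = 3$)
$v{\left(g,L \right)} = 1$
$s{\left(G \right)} = \frac{1}{G + G^{2}}$
$\left(\left(v{\left(-4,C{\left(5,5 \right)} \right)} + 5405\right) - s{\left(-126 \right)}\right) - 23135 = \left(\left(1 + 5405\right) - \frac{1}{\left(-126\right) \left(1 - 126\right)}\right) - 23135 = \left(5406 - - \frac{1}{126 \left(-125\right)}\right) - 23135 = \left(5406 - \left(- \frac{1}{126}\right) \left(- \frac{1}{125}\right)\right) - 23135 = \left(5406 - \frac{1}{15750}\right) - 23135 = \frac{85144499}{15750} - 23135 = - \frac{279231751}{15750}$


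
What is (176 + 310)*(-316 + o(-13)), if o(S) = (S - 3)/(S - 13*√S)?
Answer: (-153576*√13 + 1988712*I/13)/(√13 - I) ≈ -1.5353e+5 - 154.05*I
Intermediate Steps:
o(S) = (-3 + S)/(S - 13*√S)
(176 + 310)*(-316 + o(-13)) = (176 + 310)*(-316 + (3 - 1*(-13))/(-1*(-13) + 13*√(-13))) = 486*(-316 + (3 + 13)/(13 + 13*(I*√13))) = 486*(-316 + 16/(13 + 13*I*√13)) = -153576 + 7776/(13 + 13*I*√13)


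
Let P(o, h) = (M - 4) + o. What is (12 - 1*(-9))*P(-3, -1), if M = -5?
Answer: -252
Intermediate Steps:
P(o, h) = -9 + o (P(o, h) = (-5 - 4) + o = -9 + o)
(12 - 1*(-9))*P(-3, -1) = (12 - 1*(-9))*(-9 - 3) = (12 + 9)*(-12) = 21*(-12) = -252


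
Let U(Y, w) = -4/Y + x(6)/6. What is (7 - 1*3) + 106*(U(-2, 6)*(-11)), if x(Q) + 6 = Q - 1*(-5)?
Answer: -9899/3 ≈ -3299.7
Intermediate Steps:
x(Q) = -1 + Q (x(Q) = -6 + (Q - 1*(-5)) = -6 + (Q + 5) = -6 + (5 + Q) = -1 + Q)
U(Y, w) = ⅚ - 4/Y (U(Y, w) = -4/Y + (-1 + 6)/6 = -4/Y + 5*(⅙) = -4/Y + ⅚ = ⅚ - 4/Y)
(7 - 1*3) + 106*(U(-2, 6)*(-11)) = (7 - 1*3) + 106*((⅚ - 4/(-2))*(-11)) = (7 - 3) + 106*((⅚ - 4*(-½))*(-11)) = 4 + 106*((⅚ + 2)*(-11)) = 4 + 106*((17/6)*(-11)) = 4 + 106*(-187/6) = 4 - 9911/3 = -9899/3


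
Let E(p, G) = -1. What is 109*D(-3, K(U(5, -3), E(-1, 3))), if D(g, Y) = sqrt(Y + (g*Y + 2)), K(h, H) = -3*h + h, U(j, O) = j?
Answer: 109*sqrt(22) ≈ 511.26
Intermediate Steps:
K(h, H) = -2*h
D(g, Y) = sqrt(2 + Y + Y*g) (D(g, Y) = sqrt(Y + (Y*g + 2)) = sqrt(Y + (2 + Y*g)) = sqrt(2 + Y + Y*g))
109*D(-3, K(U(5, -3), E(-1, 3))) = 109*sqrt(2 - 2*5 - 2*5*(-3)) = 109*sqrt(2 - 10 - 10*(-3)) = 109*sqrt(2 - 10 + 30) = 109*sqrt(22)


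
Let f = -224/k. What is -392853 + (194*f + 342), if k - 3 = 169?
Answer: -16888837/43 ≈ -3.9276e+5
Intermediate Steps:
k = 172 (k = 3 + 169 = 172)
f = -56/43 (f = -224/172 = -224*1/172 = -56/43 ≈ -1.3023)
-392853 + (194*f + 342) = -392853 + (194*(-56/43) + 342) = -392853 + (-10864/43 + 342) = -392853 + 3842/43 = -16888837/43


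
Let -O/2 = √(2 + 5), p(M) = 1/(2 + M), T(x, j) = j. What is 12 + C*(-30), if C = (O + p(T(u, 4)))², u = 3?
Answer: -4973/6 + 20*√7 ≈ -775.92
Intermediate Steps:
O = -2*√7 (O = -2*√(2 + 5) = -2*√7 ≈ -5.2915)
C = (⅙ - 2*√7)² (C = (-2*√7 + 1/(2 + 4))² = (-2*√7 + 1/6)² = (-2*√7 + ⅙)² = (⅙ - 2*√7)² ≈ 26.264)
12 + C*(-30) = 12 + (1009/36 - 2*√7/3)*(-30) = 12 + (-5045/6 + 20*√7) = -4973/6 + 20*√7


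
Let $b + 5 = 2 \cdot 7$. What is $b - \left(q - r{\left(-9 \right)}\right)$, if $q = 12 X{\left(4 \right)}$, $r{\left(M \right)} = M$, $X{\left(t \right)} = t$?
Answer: $-48$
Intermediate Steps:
$b = 9$ ($b = -5 + 2 \cdot 7 = -5 + 14 = 9$)
$q = 48$ ($q = 12 \cdot 4 = 48$)
$b - \left(q - r{\left(-9 \right)}\right) = 9 - \left(48 - -9\right) = 9 - \left(48 + 9\right) = 9 - 57 = -48$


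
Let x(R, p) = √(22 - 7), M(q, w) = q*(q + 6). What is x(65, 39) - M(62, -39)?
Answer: -4216 + √15 ≈ -4212.1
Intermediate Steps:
M(q, w) = q*(6 + q)
x(R, p) = √15
x(65, 39) - M(62, -39) = √15 - 62*(6 + 62) = √15 - 62*68 = √15 - 1*4216 = √15 - 4216 = -4216 + √15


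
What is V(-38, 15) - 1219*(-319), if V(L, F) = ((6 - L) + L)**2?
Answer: 388897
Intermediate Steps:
V(L, F) = 36 (V(L, F) = 6**2 = 36)
V(-38, 15) - 1219*(-319) = 36 - 1219*(-319) = 36 + 388861 = 388897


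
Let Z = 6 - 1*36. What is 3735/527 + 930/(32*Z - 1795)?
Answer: 1959963/290377 ≈ 6.7497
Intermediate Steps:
Z = -30 (Z = 6 - 36 = -30)
3735/527 + 930/(32*Z - 1795) = 3735/527 + 930/(32*(-30) - 1795) = 3735*(1/527) + 930/(-960 - 1795) = 3735/527 + 930/(-2755) = 3735/527 + 930*(-1/2755) = 3735/527 - 186/551 = 1959963/290377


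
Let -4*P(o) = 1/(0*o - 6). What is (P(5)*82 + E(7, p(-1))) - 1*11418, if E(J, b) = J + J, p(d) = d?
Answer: -136807/12 ≈ -11401.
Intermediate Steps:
P(o) = 1/24 (P(o) = -1/(4*(0*o - 6)) = -1/(4*(0 - 6)) = -1/4/(-6) = -1/4*(-1/6) = 1/24)
E(J, b) = 2*J
(P(5)*82 + E(7, p(-1))) - 1*11418 = ((1/24)*82 + 2*7) - 1*11418 = (41/12 + 14) - 11418 = 209/12 - 11418 = -136807/12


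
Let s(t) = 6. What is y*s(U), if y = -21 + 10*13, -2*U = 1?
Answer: 654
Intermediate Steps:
U = -½ (U = -½*1 = -½ ≈ -0.50000)
y = 109 (y = -21 + 130 = 109)
y*s(U) = 109*6 = 654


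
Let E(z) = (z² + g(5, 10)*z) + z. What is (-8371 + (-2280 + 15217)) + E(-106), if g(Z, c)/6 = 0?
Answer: 15696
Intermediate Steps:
g(Z, c) = 0 (g(Z, c) = 6*0 = 0)
E(z) = z + z² (E(z) = (z² + 0*z) + z = (z² + 0) + z = z² + z = z + z²)
(-8371 + (-2280 + 15217)) + E(-106) = (-8371 + (-2280 + 15217)) - 106*(1 - 106) = (-8371 + 12937) - 106*(-105) = 4566 + 11130 = 15696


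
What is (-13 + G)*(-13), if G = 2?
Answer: 143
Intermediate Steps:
(-13 + G)*(-13) = (-13 + 2)*(-13) = -11*(-13) = 143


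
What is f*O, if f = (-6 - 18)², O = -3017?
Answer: -1737792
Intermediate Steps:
f = 576 (f = (-24)² = 576)
f*O = 576*(-3017) = -1737792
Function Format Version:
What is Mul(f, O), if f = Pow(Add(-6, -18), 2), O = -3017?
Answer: -1737792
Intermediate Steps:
f = 576 (f = Pow(-24, 2) = 576)
Mul(f, O) = Mul(576, -3017) = -1737792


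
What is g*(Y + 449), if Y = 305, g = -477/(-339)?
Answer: 119886/113 ≈ 1060.9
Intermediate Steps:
g = 159/113 (g = -477*(-1/339) = 159/113 ≈ 1.4071)
g*(Y + 449) = 159*(305 + 449)/113 = (159/113)*754 = 119886/113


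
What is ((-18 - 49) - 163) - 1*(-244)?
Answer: 14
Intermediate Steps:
((-18 - 49) - 163) - 1*(-244) = (-67 - 163) + 244 = -230 + 244 = 14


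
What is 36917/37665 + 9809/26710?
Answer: 271101811/201206430 ≈ 1.3474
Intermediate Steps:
36917/37665 + 9809/26710 = 271101811/201206430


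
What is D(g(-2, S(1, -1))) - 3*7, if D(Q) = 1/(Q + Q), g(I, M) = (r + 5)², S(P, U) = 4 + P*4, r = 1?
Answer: -1511/72 ≈ -20.986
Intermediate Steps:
S(P, U) = 4 + 4*P
g(I, M) = 36 (g(I, M) = (1 + 5)² = 6² = 36)
D(Q) = 1/(2*Q)
D(g(-2, S(1, -1))) - 3*7 = (½)/36 - 3*7 = (½)*(1/36) - 21 = 1/72 - 21 = -1511/72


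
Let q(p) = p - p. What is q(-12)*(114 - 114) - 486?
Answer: -486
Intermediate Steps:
q(p) = 0
q(-12)*(114 - 114) - 486 = 0*(114 - 114) - 486 = 0*0 - 486 = 0 - 486 = -486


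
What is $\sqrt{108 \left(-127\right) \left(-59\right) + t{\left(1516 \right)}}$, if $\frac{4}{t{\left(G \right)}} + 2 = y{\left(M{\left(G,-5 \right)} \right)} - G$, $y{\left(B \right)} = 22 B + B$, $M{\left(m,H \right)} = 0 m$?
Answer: $\frac{\sqrt{466190091246}}{759} \approx 899.58$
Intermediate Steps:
$M{\left(m,H \right)} = 0$
$y{\left(B \right)} = 23 B$
$t{\left(G \right)} = \frac{4}{-2 - G}$ ($t{\left(G \right)} = \frac{4}{-2 + \left(23 \cdot 0 - G\right)} = \frac{4}{-2 + \left(0 - G\right)} = \frac{4}{-2 - G}$)
$\sqrt{108 \left(-127\right) \left(-59\right) + t{\left(1516 \right)}} = \sqrt{108 \left(-127\right) \left(-59\right) - \frac{4}{2 + 1516}} = \sqrt{\left(-13716\right) \left(-59\right) - \frac{4}{1518}} = \sqrt{809244 - \frac{2}{759}} = \sqrt{\frac{614216194}{759}} = \frac{\sqrt{466190091246}}{759}$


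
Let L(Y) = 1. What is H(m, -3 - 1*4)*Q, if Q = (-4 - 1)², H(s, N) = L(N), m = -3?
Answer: 25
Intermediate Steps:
H(s, N) = 1
Q = 25 (Q = (-5)² = 25)
H(m, -3 - 1*4)*Q = 1*25 = 25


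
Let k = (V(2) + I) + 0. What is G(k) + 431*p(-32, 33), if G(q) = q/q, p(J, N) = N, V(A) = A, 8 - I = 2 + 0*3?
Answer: 14224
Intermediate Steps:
I = 6 (I = 8 - (2 + 0*3) = 8 - (2 + 0) = 8 - 1*2 = 8 - 2 = 6)
k = 8 (k = (2 + 6) + 0 = 8 + 0 = 8)
G(q) = 1
G(k) + 431*p(-32, 33) = 1 + 431*33 = 1 + 14223 = 14224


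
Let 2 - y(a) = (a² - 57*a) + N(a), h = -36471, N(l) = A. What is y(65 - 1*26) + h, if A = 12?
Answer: -35779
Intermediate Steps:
N(l) = 12
y(a) = -10 - a² + 57*a (y(a) = 2 - ((a² - 57*a) + 12) = 2 - (12 + a² - 57*a) = 2 + (-12 - a² + 57*a) = -10 - a² + 57*a)
y(65 - 1*26) + h = (-10 - (65 - 1*26)² + 57*(65 - 1*26)) - 36471 = (-10 - (65 - 26)² + 57*(65 - 26)) - 36471 = (-10 - 1*39² + 57*39) - 36471 = (-10 - 1*1521 + 2223) - 36471 = (-10 - 1521 + 2223) - 36471 = 692 - 36471 = -35779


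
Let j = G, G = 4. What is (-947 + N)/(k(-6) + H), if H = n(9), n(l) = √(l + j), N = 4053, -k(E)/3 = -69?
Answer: 321471/21418 - 1553*√13/21418 ≈ 14.748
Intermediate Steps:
j = 4
k(E) = 207 (k(E) = -3*(-69) = 207)
n(l) = √(4 + l) (n(l) = √(l + 4) = √(4 + l))
H = √13 (H = √(4 + 9) = √13 ≈ 3.6056)
(-947 + N)/(k(-6) + H) = (-947 + 4053)/(207 + √13) = 3106/(207 + √13)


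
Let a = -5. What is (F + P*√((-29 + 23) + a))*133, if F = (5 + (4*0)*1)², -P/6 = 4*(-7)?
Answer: 3325 + 22344*I*√11 ≈ 3325.0 + 74107.0*I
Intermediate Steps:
P = 168 (P = -24*(-7) = -6*(-28) = 168)
F = 25 (F = (5 + 0*1)² = (5 + 0)² = 5² = 25)
(F + P*√((-29 + 23) + a))*133 = (25 + 168*√((-29 + 23) - 5))*133 = (25 + 168*√(-6 - 5))*133 = (25 + 168*√(-11))*133 = (25 + 168*(I*√11))*133 = (25 + 168*I*√11)*133 = 3325 + 22344*I*√11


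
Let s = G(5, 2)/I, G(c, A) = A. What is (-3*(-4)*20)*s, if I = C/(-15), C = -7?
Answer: 7200/7 ≈ 1028.6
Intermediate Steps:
I = 7/15 (I = -7/(-15) = -7*(-1/15) = 7/15 ≈ 0.46667)
s = 30/7 (s = 2/(7/15) = 2*(15/7) = 30/7 ≈ 4.2857)
(-3*(-4)*20)*s = (-3*(-4)*20)*(30/7) = (12*20)*(30/7) = 240*(30/7) = 7200/7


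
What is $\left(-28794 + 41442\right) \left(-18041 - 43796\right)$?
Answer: $-782114376$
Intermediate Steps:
$\left(-28794 + 41442\right) \left(-18041 - 43796\right) = 12648 \left(-18041 - 43796\right) = 12648 \left(-61837\right) = -782114376$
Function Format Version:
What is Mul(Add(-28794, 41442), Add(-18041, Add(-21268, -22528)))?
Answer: -782114376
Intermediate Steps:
Mul(Add(-28794, 41442), Add(-18041, Add(-21268, -22528))) = Mul(12648, Add(-18041, -43796)) = Mul(12648, -61837) = -782114376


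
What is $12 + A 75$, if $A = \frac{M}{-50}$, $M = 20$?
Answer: $-18$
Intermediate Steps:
$A = - \frac{2}{5}$ ($A = \frac{20}{-50} = 20 \left(- \frac{1}{50}\right) = - \frac{2}{5} \approx -0.4$)
$12 + A 75 = 12 - 30 = -18$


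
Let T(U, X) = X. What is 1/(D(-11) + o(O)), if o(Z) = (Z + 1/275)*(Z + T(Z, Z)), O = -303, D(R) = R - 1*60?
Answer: 275/50474819 ≈ 5.4483e-6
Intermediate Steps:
D(R) = -60 + R (D(R) = R - 60 = -60 + R)
o(Z) = 2*Z*(1/275 + Z) (o(Z) = (Z + 1/275)*(Z + Z) = (Z + 1/275)*(2*Z) = (1/275 + Z)*(2*Z) = 2*Z*(1/275 + Z))
1/(D(-11) + o(O)) = 1/((-60 - 11) + (2/275)*(-303)*(1 + 275*(-303))) = 1/(-71 + (2/275)*(-303)*(1 - 83325)) = 1/(-71 + (2/275)*(-303)*(-83324)) = 1/(-71 + 50494344/275) = 1/(50474819/275) = 275/50474819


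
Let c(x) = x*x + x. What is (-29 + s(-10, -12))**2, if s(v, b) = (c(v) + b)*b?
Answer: 931225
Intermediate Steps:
c(x) = x + x**2 (c(x) = x**2 + x = x + x**2)
s(v, b) = b*(b + v*(1 + v)) (s(v, b) = (v*(1 + v) + b)*b = (b + v*(1 + v))*b = b*(b + v*(1 + v)))
(-29 + s(-10, -12))**2 = (-29 - 12*(-12 - 10*(1 - 10)))**2 = (-29 - 12*(-12 - 10*(-9)))**2 = (-29 - 12*(-12 + 90))**2 = (-29 - 12*78)**2 = (-29 - 936)**2 = (-965)**2 = 931225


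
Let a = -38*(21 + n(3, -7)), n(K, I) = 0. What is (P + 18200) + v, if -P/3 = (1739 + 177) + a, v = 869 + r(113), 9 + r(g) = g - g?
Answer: 15706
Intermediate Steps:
r(g) = -9 (r(g) = -9 + (g - g) = -9 + 0 = -9)
v = 860 (v = 869 - 9 = 860)
a = -798 (a = -38*(21 + 0) = -38*21 = -798)
P = -3354 (P = -3*((1739 + 177) - 798) = -3*(1916 - 798) = -3*1118 = -3354)
(P + 18200) + v = (-3354 + 18200) + 860 = 14846 + 860 = 15706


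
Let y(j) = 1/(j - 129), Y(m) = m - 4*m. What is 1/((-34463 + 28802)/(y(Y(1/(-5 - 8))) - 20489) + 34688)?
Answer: 34298599/1189759278626 ≈ 2.8828e-5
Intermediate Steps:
Y(m) = -3*m (Y(m) = m - 4*m = -3*m)
y(j) = 1/(-129 + j)
1/((-34463 + 28802)/(y(Y(1/(-5 - 8))) - 20489) + 34688) = 1/((-34463 + 28802)/(1/(-129 - 3/(-5 - 8)) - 20489) + 34688) = 1/(-5661/(1/(-129 - 3/(-13)) - 20489) + 34688) = 1/(-5661/(1/(-129 - 3*(-1/13)) - 20489) + 34688) = 1/(-5661/(1/(-129 + 3/13) - 20489) + 34688) = 1/(-5661/(1/(-1674/13) - 20489) + 34688) = 1/(-5661/(-13/1674 - 20489) + 34688) = 1/(-5661/(-34298599/1674) + 34688) = 1/(-5661*(-1674/34298599) + 34688) = 1/(9476514/34298599 + 34688) = 1/(1189759278626/34298599) = 34298599/1189759278626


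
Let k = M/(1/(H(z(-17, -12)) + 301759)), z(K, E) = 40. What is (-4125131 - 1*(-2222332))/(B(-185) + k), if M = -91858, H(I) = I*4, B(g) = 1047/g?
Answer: 352017815/5130729968917 ≈ 6.8610e-5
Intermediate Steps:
H(I) = 4*I
k = -27733675502 (k = -91858/(1/(4*40 + 301759)) = -91858/(1/(160 + 301759)) = -91858/(1/301919) = -91858/1/301919 = -91858*301919 = -27733675502)
(-4125131 - 1*(-2222332))/(B(-185) + k) = (-4125131 - 1*(-2222332))/(1047/(-185) - 27733675502) = (-4125131 + 2222332)/(1047*(-1/185) - 27733675502) = -1902799/(-1047/185 - 27733675502) = -1902799/(-5130729968917/185) = -1902799*(-185/5130729968917) = 352017815/5130729968917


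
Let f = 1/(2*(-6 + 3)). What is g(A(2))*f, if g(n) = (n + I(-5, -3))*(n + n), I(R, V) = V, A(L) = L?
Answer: 2/3 ≈ 0.66667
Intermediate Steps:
g(n) = 2*n*(-3 + n) (g(n) = (n - 3)*(n + n) = (-3 + n)*(2*n) = 2*n*(-3 + n))
f = -1/6 (f = 1/(2*(-3)) = 1/(-6) = -1/6 ≈ -0.16667)
g(A(2))*f = (2*2*(-3 + 2))*(-1/6) = (2*2*(-1))*(-1/6) = -4*(-1/6) = 2/3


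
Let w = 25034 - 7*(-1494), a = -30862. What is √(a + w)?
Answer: √4630 ≈ 68.044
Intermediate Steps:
w = 35492 (w = 25034 + 10458 = 35492)
√(a + w) = √(-30862 + 35492) = √4630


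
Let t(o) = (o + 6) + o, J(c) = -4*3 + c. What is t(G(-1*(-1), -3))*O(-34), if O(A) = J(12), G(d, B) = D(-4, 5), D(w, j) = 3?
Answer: 0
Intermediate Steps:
G(d, B) = 3
J(c) = -12 + c
t(o) = 6 + 2*o (t(o) = (6 + o) + o = 6 + 2*o)
O(A) = 0 (O(A) = -12 + 12 = 0)
t(G(-1*(-1), -3))*O(-34) = (6 + 2*3)*0 = (6 + 6)*0 = 12*0 = 0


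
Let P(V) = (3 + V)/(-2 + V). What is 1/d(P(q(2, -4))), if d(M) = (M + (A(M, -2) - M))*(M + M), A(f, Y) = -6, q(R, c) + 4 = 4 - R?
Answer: ⅓ ≈ 0.33333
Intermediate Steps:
q(R, c) = -R (q(R, c) = -4 + (4 - R) = -R)
P(V) = (3 + V)/(-2 + V)
d(M) = -12*M (d(M) = (M + (-6 - M))*(M + M) = -12*M)
1/d(P(q(2, -4))) = 1/(-12*(3 - 1*2)/(-2 - 1*2)) = 1/(-12*(3 - 2)/(-2 - 2)) = 1/(-12/(-4)) = 1/(-(-3)) = 1/(-12*(-¼)) = 1/3 = ⅓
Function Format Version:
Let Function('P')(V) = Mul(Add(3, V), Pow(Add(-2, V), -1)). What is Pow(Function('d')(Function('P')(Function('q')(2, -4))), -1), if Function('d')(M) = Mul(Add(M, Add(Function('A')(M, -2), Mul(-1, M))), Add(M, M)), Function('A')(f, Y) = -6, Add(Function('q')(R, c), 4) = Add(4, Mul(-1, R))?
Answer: Rational(1, 3) ≈ 0.33333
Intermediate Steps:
Function('q')(R, c) = Mul(-1, R) (Function('q')(R, c) = Add(-4, Add(4, Mul(-1, R))) = Mul(-1, R))
Function('P')(V) = Mul(Pow(Add(-2, V), -1), Add(3, V))
Function('d')(M) = Mul(-12, M) (Function('d')(M) = Mul(Add(M, Add(-6, Mul(-1, M))), Add(M, M)) = Mul(-6, Mul(2, M)) = Mul(-12, M))
Pow(Function('d')(Function('P')(Function('q')(2, -4))), -1) = Pow(Mul(-12, Mul(Pow(Add(-2, Mul(-1, 2)), -1), Add(3, Mul(-1, 2)))), -1) = Pow(Mul(-12, Mul(Pow(Add(-2, -2), -1), Add(3, -2))), -1) = Pow(Mul(-12, Mul(Pow(-4, -1), 1)), -1) = Pow(Mul(-12, Mul(Rational(-1, 4), 1)), -1) = Pow(Mul(-12, Rational(-1, 4)), -1) = Pow(3, -1) = Rational(1, 3)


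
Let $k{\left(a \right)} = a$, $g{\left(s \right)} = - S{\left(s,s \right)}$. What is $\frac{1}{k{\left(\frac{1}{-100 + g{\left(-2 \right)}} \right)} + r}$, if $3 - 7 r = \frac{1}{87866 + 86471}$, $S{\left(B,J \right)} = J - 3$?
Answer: $\frac{115934105}{48465591} \approx 2.3921$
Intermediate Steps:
$S{\left(B,J \right)} = -3 + J$
$g{\left(s \right)} = 3 - s$ ($g{\left(s \right)} = - (-3 + s) = 3 - s$)
$r = \frac{523010}{1220359}$ ($r = \frac{3}{7} - \frac{1}{7 \left(87866 + 86471\right)} = \frac{3}{7} - \frac{1}{7 \cdot 174337} = \frac{3}{7} - \frac{1}{1220359} = \frac{523010}{1220359} \approx 0.42857$)
$\frac{1}{k{\left(\frac{1}{-100 + g{\left(-2 \right)}} \right)} + r} = \frac{1}{\frac{1}{-100 + \left(3 - -2\right)} + \frac{523010}{1220359}} = \frac{1}{\frac{1}{-100 + \left(3 + 2\right)} + \frac{523010}{1220359}} = \frac{1}{\frac{1}{-100 + 5} + \frac{523010}{1220359}} = \frac{1}{\frac{1}{-95} + \frac{523010}{1220359}} = \frac{1}{- \frac{1}{95} + \frac{523010}{1220359}} = \frac{1}{\frac{48465591}{115934105}} = \frac{115934105}{48465591}$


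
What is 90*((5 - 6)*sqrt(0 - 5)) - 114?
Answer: -114 - 90*I*sqrt(5) ≈ -114.0 - 201.25*I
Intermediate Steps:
90*((5 - 6)*sqrt(0 - 5)) - 114 = 90*(-sqrt(-5)) - 114 = 90*(-I*sqrt(5)) - 114 = -90*I*sqrt(5) - 114 = -114 - 90*I*sqrt(5)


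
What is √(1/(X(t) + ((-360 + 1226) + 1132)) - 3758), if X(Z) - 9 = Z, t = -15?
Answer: I*√3727995630/996 ≈ 61.303*I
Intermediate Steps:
X(Z) = 9 + Z
√(1/(X(t) + ((-360 + 1226) + 1132)) - 3758) = √(1/((9 - 15) + ((-360 + 1226) + 1132)) - 3758) = √(1/(-6 + (866 + 1132)) - 3758) = √(1/(-6 + 1998) - 3758) = √(1/1992 - 3758) = √(-7485935/1992) = I*√3727995630/996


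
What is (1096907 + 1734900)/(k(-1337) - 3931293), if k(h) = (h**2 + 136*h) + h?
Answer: -2831807/2326893 ≈ -1.2170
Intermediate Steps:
k(h) = h**2 + 137*h
(1096907 + 1734900)/(k(-1337) - 3931293) = (1096907 + 1734900)/(-1337*(137 - 1337) - 3931293) = 2831807/(-1337*(-1200) - 3931293) = 2831807/(1604400 - 3931293) = 2831807/(-2326893) = 2831807*(-1/2326893) = -2831807/2326893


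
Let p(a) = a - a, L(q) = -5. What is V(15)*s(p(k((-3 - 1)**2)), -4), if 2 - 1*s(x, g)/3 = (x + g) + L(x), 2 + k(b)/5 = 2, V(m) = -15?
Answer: -495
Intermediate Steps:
k(b) = 0 (k(b) = -10 + 5*2 = -10 + 10 = 0)
p(a) = 0
s(x, g) = 21 - 3*g - 3*x (s(x, g) = 6 - 3*((x + g) - 5) = 6 - 3*((g + x) - 5) = 6 - 3*(-5 + g + x) = 6 + (15 - 3*g - 3*x) = 21 - 3*g - 3*x)
V(15)*s(p(k((-3 - 1)**2)), -4) = -15*(21 - 3*(-4) - 3*0) = -15*(21 + 12 + 0) = -15*33 = -495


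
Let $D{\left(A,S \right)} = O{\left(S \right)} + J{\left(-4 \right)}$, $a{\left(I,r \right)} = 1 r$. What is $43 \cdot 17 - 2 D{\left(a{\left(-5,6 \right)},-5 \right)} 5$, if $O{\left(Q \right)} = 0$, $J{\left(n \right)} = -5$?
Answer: $36550$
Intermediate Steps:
$a{\left(I,r \right)} = r$
$D{\left(A,S \right)} = -5$ ($D{\left(A,S \right)} = 0 - 5 = -5$)
$43 \cdot 17 - 2 D{\left(a{\left(-5,6 \right)},-5 \right)} 5 = 43 \cdot 17 \left(-2\right) \left(-5\right) 5 = 731 \cdot 10 \cdot 5 = 731 \cdot 50 = 36550$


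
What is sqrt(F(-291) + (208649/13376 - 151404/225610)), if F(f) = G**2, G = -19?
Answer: sqrt(110521856277864185)/17146360 ≈ 19.389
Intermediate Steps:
F(f) = 361 (F(f) = (-19)**2 = 361)
sqrt(F(-291) + (208649/13376 - 151404/225610)) = sqrt(361 + (208649/13376 - 151404/225610)) = sqrt(361 + (208649*(1/13376) - 151404*1/225610)) = sqrt(361 + (208649/13376 - 6882/10255)) = sqrt(361 + 2047641863/137170880) = sqrt(51566329543/137170880) = sqrt(110521856277864185)/17146360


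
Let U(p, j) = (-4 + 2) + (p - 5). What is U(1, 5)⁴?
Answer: 1296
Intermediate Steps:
U(p, j) = -7 + p (U(p, j) = -2 + (-5 + p) = -7 + p)
U(1, 5)⁴ = (-7 + 1)⁴ = (-6)⁴ = 1296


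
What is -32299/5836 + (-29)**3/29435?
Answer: -1299709/204260 ≈ -6.3630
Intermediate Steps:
-32299/5836 + (-29)**3/29435 = -32299*1/5836 - 24389*1/29435 = -32299/5836 - 29/35 = -1299709/204260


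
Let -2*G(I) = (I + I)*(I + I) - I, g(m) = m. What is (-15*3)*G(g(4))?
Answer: 1350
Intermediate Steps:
G(I) = I/2 - 2*I² (G(I) = -((I + I)*(I + I) - I)/2 = -((2*I)*(2*I) - I)/2 = -(4*I² - I)/2 = -(-I + 4*I²)/2 = I/2 - 2*I²)
(-15*3)*G(g(4)) = (-15*3)*((½)*4*(1 - 4*4)) = -45*4*(1 - 16)/2 = -45*4*(-15)/2 = -45*(-30) = 1350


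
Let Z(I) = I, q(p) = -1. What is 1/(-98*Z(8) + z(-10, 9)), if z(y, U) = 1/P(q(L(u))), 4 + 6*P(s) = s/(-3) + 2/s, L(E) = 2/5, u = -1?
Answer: -17/13346 ≈ -0.0012738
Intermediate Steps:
L(E) = ⅖ (L(E) = 2*(⅕) = ⅖)
P(s) = -⅔ - s/18 + 1/(3*s) (P(s) = -⅔ + (s/(-3) + 2/s)/6 = -⅔ + (s*(-⅓) + 2/s)/6 = -⅔ + (-s/3 + 2/s)/6 = -⅔ + (2/s - s/3)/6 = -⅔ + (-s/18 + 1/(3*s)) = -⅔ - s/18 + 1/(3*s))
z(y, U) = -18/17 (z(y, U) = 1/((1/18)*(6 - 1*(-1)*(12 - 1))/(-1)) = 1/((1/18)*(-1)*(6 - 1*(-1)*11)) = 1/((1/18)*(-1)*(6 + 11)) = 1/((1/18)*(-1)*17) = 1/(-17/18) = -18/17)
1/(-98*Z(8) + z(-10, 9)) = 1/(-98*8 - 18/17) = 1/(-784 - 18/17) = 1/(-13346/17) = -17/13346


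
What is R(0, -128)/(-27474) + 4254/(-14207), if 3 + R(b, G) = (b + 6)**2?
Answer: -39114409/130107706 ≈ -0.30063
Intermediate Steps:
R(b, G) = -3 + (6 + b)**2 (R(b, G) = -3 + (b + 6)**2 = -3 + (6 + b)**2)
R(0, -128)/(-27474) + 4254/(-14207) = (-3 + (6 + 0)**2)/(-27474) + 4254/(-14207) = (-3 + 6**2)*(-1/27474) + 4254*(-1/14207) = (-3 + 36)*(-1/27474) - 4254/14207 = 33*(-1/27474) - 4254/14207 = -11/9158 - 4254/14207 = -39114409/130107706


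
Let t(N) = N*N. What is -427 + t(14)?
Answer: -231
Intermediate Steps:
t(N) = N²
-427 + t(14) = -427 + 14² = -427 + 196 = -231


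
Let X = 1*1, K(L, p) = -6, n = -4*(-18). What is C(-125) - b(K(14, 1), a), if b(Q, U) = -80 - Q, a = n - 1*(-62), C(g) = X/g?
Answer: 9249/125 ≈ 73.992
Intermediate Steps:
n = 72
X = 1
C(g) = 1/g
a = 134 (a = 72 - 1*(-62) = 72 + 62 = 134)
C(-125) - b(K(14, 1), a) = 1/(-125) - (-80 - 1*(-6)) = -1/125 - (-80 + 6) = -1/125 - 1*(-74) = -1/125 + 74 = 9249/125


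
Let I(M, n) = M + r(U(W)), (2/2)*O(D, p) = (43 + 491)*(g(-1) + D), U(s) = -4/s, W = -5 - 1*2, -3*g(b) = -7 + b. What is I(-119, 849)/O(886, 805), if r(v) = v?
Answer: -829/3321836 ≈ -0.00024956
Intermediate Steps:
g(b) = 7/3 - b/3 (g(b) = -(-7 + b)/3 = 7/3 - b/3)
W = -7 (W = -5 - 2 = -7)
O(D, p) = 1424 + 534*D (O(D, p) = (43 + 491)*((7/3 - ⅓*(-1)) + D) = 534*((7/3 + ⅓) + D) = 534*(8/3 + D) = 1424 + 534*D)
I(M, n) = 4/7 + M (I(M, n) = M - 4/(-7) = M - 4*(-⅐) = M + 4/7 = 4/7 + M)
I(-119, 849)/O(886, 805) = (4/7 - 119)/(1424 + 534*886) = -829/(7*(1424 + 473124)) = -829/7/474548 = -829/7*1/474548 = -829/3321836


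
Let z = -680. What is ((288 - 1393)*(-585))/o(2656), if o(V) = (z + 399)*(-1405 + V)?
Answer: -71825/39059 ≈ -1.8389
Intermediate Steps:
o(V) = 394805 - 281*V (o(V) = (-680 + 399)*(-1405 + V) = -281*(-1405 + V) = 394805 - 281*V)
((288 - 1393)*(-585))/o(2656) = ((288 - 1393)*(-585))/(394805 - 281*2656) = (-1105*(-585))/(394805 - 746336) = 646425/(-351531) = 646425*(-1/351531) = -71825/39059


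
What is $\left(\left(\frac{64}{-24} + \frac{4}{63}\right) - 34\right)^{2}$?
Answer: $\frac{5317636}{3969} \approx 1339.8$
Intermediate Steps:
$\left(\left(\frac{64}{-24} + \frac{4}{63}\right) - 34\right)^{2} = \left(\left(64 \left(- \frac{1}{24}\right) + 4 \cdot \frac{1}{63}\right) - 34\right)^{2} = \left(\left(- \frac{8}{3} + \frac{4}{63}\right) - 34\right)^{2} = \left(- \frac{164}{63} - 34\right)^{2} = \left(- \frac{2306}{63}\right)^{2} = \frac{5317636}{3969}$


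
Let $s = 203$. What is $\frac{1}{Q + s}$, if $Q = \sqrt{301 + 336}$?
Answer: $\frac{29}{5796} - \frac{\sqrt{13}}{5796} \approx 0.0043814$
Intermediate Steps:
$Q = 7 \sqrt{13}$ ($Q = \sqrt{637} = 7 \sqrt{13} \approx 25.239$)
$\frac{1}{Q + s} = \frac{1}{7 \sqrt{13} + 203} = \frac{1}{203 + 7 \sqrt{13}}$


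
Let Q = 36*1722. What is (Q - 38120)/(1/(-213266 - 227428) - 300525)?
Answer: -10520247168/132439564351 ≈ -0.079434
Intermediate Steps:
Q = 61992
(Q - 38120)/(1/(-213266 - 227428) - 300525) = (61992 - 38120)/(1/(-213266 - 227428) - 300525) = 23872/(1/(-440694) - 300525) = 23872/(-1/440694 - 300525) = 23872/(-132439564351/440694) = 23872*(-440694/132439564351) = -10520247168/132439564351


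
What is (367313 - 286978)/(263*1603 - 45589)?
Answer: 16067/75200 ≈ 0.21366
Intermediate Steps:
(367313 - 286978)/(263*1603 - 45589) = 80335/(421589 - 45589) = 80335/376000 = 80335*(1/376000) = 16067/75200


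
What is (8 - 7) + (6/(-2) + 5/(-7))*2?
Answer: -45/7 ≈ -6.4286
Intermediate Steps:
(8 - 7) + (6/(-2) + 5/(-7))*2 = 1 + (6*(-½) + 5*(-⅐))*2 = 1 + (-3 - 5/7)*2 = 1 - 26/7*2 = 1 - 52/7 = -45/7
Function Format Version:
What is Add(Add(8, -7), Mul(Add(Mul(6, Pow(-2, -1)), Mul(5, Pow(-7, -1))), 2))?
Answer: Rational(-45, 7) ≈ -6.4286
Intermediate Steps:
Add(Add(8, -7), Mul(Add(Mul(6, Pow(-2, -1)), Mul(5, Pow(-7, -1))), 2)) = Add(1, Mul(Add(Mul(6, Rational(-1, 2)), Mul(5, Rational(-1, 7))), 2)) = Add(1, Mul(Add(-3, Rational(-5, 7)), 2)) = Add(1, Mul(Rational(-26, 7), 2)) = Add(1, Rational(-52, 7)) = Rational(-45, 7)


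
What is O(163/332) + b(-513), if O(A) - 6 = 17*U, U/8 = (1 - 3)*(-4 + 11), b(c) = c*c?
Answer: 261271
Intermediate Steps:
b(c) = c²
U = -112 (U = 8*((1 - 3)*(-4 + 11)) = 8*(-2*7) = 8*(-14) = -112)
O(A) = -1898 (O(A) = 6 + 17*(-112) = 6 - 1904 = -1898)
O(163/332) + b(-513) = -1898 + (-513)² = -1898 + 263169 = 261271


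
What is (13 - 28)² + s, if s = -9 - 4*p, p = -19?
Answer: 292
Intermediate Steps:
s = 67 (s = -9 - 4*(-19) = -9 + 76 = 67)
(13 - 28)² + s = (13 - 28)² + 67 = (-15)² + 67 = 225 + 67 = 292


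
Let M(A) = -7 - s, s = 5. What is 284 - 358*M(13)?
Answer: 4580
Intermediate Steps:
M(A) = -12 (M(A) = -7 - 1*5 = -7 - 5 = -12)
284 - 358*M(13) = 284 - 358*(-12) = 284 + 4296 = 4580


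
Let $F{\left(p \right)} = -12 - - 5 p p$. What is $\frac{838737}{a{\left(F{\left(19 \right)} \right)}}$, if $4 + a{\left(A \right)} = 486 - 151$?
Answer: $\frac{838737}{331} \approx 2533.9$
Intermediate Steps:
$F{\left(p \right)} = -12 + 5 p^{2}$ ($F{\left(p \right)} = -12 - - 5 p^{2} = -12 + 5 p^{2}$)
$a{\left(A \right)} = 331$ ($a{\left(A \right)} = -4 + \left(486 - 151\right) = -4 + 335 = 331$)
$\frac{838737}{a{\left(F{\left(19 \right)} \right)}} = \frac{838737}{331}$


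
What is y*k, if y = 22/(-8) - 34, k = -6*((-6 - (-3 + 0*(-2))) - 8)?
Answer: -4851/2 ≈ -2425.5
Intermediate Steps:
k = 66 (k = -6*((-6 - (-3 + 0)) - 8) = -6*((-6 - 1*(-3)) - 8) = -6*((-6 + 3) - 8) = -6*(-3 - 8) = -6*(-11) = 66)
y = -147/4 (y = 22*(-1/8) - 34 = -11/4 - 34 = -147/4 ≈ -36.750)
y*k = -147/4*66 = -4851/2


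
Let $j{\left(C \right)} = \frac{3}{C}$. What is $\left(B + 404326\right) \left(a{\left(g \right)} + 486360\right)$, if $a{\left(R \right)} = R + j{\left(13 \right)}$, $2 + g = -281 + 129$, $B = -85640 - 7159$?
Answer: $\frac{1969062789887}{13} \approx 1.5147 \cdot 10^{11}$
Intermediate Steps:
$B = -92799$
$g = -154$ ($g = -2 + \left(-281 + 129\right) = -2 - 152 = -154$)
$a{\left(R \right)} = \frac{3}{13} + R$ ($a{\left(R \right)} = R + \frac{3}{13} = \frac{3}{13} + R$)
$\left(B + 404326\right) \left(a{\left(g \right)} + 486360\right) = \left(-92799 + 404326\right) \left(\left(\frac{3}{13} - 154\right) + 486360\right) = 311527 \left(- \frac{1999}{13} + 486360\right) = 311527 \cdot \frac{6320681}{13} = \frac{1969062789887}{13}$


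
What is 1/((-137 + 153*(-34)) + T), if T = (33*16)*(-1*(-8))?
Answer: -1/1115 ≈ -0.00089686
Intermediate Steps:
T = 4224 (T = 528*8 = 4224)
1/((-137 + 153*(-34)) + T) = 1/((-137 + 153*(-34)) + 4224) = 1/((-137 - 5202) + 4224) = 1/(-5339 + 4224) = 1/(-1115) = -1/1115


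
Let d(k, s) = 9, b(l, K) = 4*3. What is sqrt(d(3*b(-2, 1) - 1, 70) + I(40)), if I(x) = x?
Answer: 7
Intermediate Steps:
b(l, K) = 12
sqrt(d(3*b(-2, 1) - 1, 70) + I(40)) = sqrt(9 + 40) = sqrt(49) = 7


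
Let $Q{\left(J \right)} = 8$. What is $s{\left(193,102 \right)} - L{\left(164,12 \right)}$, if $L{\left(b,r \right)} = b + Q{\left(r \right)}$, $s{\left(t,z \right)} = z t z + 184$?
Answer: $2007984$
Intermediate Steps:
$s{\left(t,z \right)} = 184 + t z^{2}$ ($s{\left(t,z \right)} = t z z + 184 = t z^{2} + 184 = 184 + t z^{2}$)
$L{\left(b,r \right)} = 8 + b$ ($L{\left(b,r \right)} = b + 8 = 8 + b$)
$s{\left(193,102 \right)} - L{\left(164,12 \right)} = \left(184 + 193 \cdot 102^{2}\right) - \left(8 + 164\right) = \left(184 + 193 \cdot 10404\right) - 172 = \left(184 + 2007972\right) - 172 = 2008156 - 172 = 2007984$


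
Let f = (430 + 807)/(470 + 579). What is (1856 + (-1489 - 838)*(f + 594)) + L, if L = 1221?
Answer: -1449618388/1049 ≈ -1.3819e+6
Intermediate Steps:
f = 1237/1049 ≈ 1.1792
(1856 + (-1489 - 838)*(f + 594)) + L = (1856 + (-1489 - 838)*(1237/1049 + 594)) + 1221 = (1856 - 2327*624343/1049) + 1221 = (1856 - 1452846161/1049) + 1221 = -1450899217/1049 + 1221 = -1449618388/1049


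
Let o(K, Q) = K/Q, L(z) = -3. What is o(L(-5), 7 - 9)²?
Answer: 9/4 ≈ 2.2500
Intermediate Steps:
o(L(-5), 7 - 9)² = (-3/(7 - 9))² = (-3/(-2))² = (-3*(-½))² = (3/2)² = 9/4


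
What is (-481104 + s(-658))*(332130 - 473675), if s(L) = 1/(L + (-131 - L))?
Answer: 8920820545625/131 ≈ 6.8098e+10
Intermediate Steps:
s(L) = -1/131 (s(L) = 1/(-131) = -1/131)
(-481104 + s(-658))*(332130 - 473675) = (-481104 - 1/131)*(332130 - 473675) = -63024625/131*(-141545) = 8920820545625/131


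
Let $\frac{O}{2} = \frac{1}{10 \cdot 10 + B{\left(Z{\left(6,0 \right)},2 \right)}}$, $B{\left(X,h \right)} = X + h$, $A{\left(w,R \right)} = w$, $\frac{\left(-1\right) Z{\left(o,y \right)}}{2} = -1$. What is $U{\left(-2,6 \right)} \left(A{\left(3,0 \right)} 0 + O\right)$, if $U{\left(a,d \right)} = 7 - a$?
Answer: $\frac{9}{52} \approx 0.17308$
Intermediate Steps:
$Z{\left(o,y \right)} = 2$ ($Z{\left(o,y \right)} = \left(-2\right) \left(-1\right) = 2$)
$O = \frac{1}{52}$ ($O = \frac{2}{10 \cdot 10 + \left(2 + 2\right)} = \frac{2}{100 + 4} = \frac{2}{104} = 2 \cdot \frac{1}{104} = \frac{1}{52} \approx 0.019231$)
$U{\left(-2,6 \right)} \left(A{\left(3,0 \right)} 0 + O\right) = \left(7 - -2\right) \left(3 \cdot 0 + \frac{1}{52}\right) = \left(7 + 2\right) \left(0 + \frac{1}{52}\right) = 9 \cdot \frac{1}{52} = \frac{9}{52}$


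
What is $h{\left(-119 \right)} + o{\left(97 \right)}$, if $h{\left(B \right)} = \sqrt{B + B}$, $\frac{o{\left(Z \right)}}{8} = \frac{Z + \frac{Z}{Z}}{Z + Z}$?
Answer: $\frac{392}{97} + i \sqrt{238} \approx 4.0412 + 15.427 i$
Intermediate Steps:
$o{\left(Z \right)} = \frac{4 \left(1 + Z\right)}{Z}$ ($o{\left(Z \right)} = 8 \frac{Z + \frac{Z}{Z}}{Z + Z} = 8 \frac{Z + 1}{2 Z} = 8 \left(1 + Z\right) \frac{1}{2 Z} = 8 \frac{1 + Z}{2 Z} = \frac{4 \left(1 + Z\right)}{Z}$)
$h{\left(B \right)} = \sqrt{2} \sqrt{B}$ ($h{\left(B \right)} = \sqrt{2 B} = \sqrt{2} \sqrt{B}$)
$h{\left(-119 \right)} + o{\left(97 \right)} = \sqrt{2} \sqrt{-119} + \left(4 + \frac{4}{97}\right) = \sqrt{2} i \sqrt{119} + \left(4 + 4 \cdot \frac{1}{97}\right) = i \sqrt{238} + \left(4 + \frac{4}{97}\right) = i \sqrt{238} + \frac{392}{97} = \frac{392}{97} + i \sqrt{238}$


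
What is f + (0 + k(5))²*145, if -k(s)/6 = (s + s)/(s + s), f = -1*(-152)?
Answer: 5372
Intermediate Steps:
f = 152
k(s) = -6 (k(s) = -6*(s + s)/(s + s) = -6*2*s/(2*s) = -6*2*s*1/(2*s) = -6*1 = -6)
f + (0 + k(5))²*145 = 152 + (0 - 6)²*145 = 152 + (-6)²*145 = 152 + 36*145 = 152 + 5220 = 5372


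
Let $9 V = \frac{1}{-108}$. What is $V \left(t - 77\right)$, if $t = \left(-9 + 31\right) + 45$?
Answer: $\frac{5}{486} \approx 0.010288$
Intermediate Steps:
$V = - \frac{1}{972}$ ($V = \frac{1}{9 \left(-108\right)} = \frac{1}{9} \left(- \frac{1}{108}\right) = - \frac{1}{972} \approx -0.0010288$)
$t = 67$ ($t = 22 + 45 = 67$)
$V \left(t - 77\right) = - \frac{67 - 77}{972} = \left(- \frac{1}{972}\right) \left(-10\right) = \frac{5}{486}$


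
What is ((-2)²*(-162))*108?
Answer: -69984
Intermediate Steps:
((-2)²*(-162))*108 = (4*(-162))*108 = -648*108 = -69984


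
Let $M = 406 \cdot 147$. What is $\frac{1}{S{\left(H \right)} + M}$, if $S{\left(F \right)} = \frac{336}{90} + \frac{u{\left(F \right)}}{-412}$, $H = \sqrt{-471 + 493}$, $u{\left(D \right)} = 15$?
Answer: $\frac{6180}{368857607} \approx 1.6754 \cdot 10^{-5}$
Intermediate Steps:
$M = 59682$
$H = \sqrt{22} \approx 4.6904$
$S{\left(F \right)} = \frac{22847}{6180}$ ($S{\left(F \right)} = \frac{336}{90} + \frac{15}{-412} = 336 \cdot \frac{1}{90} + 15 \left(- \frac{1}{412}\right) = \frac{56}{15} - \frac{15}{412} = \frac{22847}{6180}$)
$\frac{1}{S{\left(H \right)} + M} = \frac{1}{\frac{22847}{6180} + 59682} = \frac{1}{\frac{368857607}{6180}} = \frac{6180}{368857607}$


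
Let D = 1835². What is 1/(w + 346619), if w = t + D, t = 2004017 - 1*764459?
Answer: 1/4953402 ≈ 2.0188e-7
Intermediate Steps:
D = 3367225
t = 1239558 (t = 2004017 - 764459 = 1239558)
w = 4606783 (w = 1239558 + 3367225 = 4606783)
1/(w + 346619) = 1/(4606783 + 346619) = 1/4953402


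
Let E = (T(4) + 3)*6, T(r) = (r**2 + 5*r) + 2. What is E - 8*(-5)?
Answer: 286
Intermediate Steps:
T(r) = 2 + r**2 + 5*r
E = 246 (E = ((2 + 4**2 + 5*4) + 3)*6 = ((2 + 16 + 20) + 3)*6 = (38 + 3)*6 = 41*6 = 246)
E - 8*(-5) = 246 - 8*(-5) = 246 + 40 = 286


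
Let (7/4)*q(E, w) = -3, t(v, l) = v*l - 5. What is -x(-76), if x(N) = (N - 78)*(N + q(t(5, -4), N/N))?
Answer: -11968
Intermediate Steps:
t(v, l) = -5 + l*v (t(v, l) = l*v - 5 = -5 + l*v)
q(E, w) = -12/7 (q(E, w) = (4/7)*(-3) = -12/7)
x(N) = (-78 + N)*(-12/7 + N) (x(N) = (N - 78)*(N - 12/7) = (-78 + N)*(-12/7 + N))
-x(-76) = -(936/7 + (-76)² - 558/7*(-76)) = -(936/7 + 5776 + 42408/7) = -1*11968 = -11968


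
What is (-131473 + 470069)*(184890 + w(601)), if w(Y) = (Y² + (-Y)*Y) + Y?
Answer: 62806510636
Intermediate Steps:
w(Y) = Y (w(Y) = (Y² - Y²) + Y = 0 + Y = Y)
(-131473 + 470069)*(184890 + w(601)) = (-131473 + 470069)*(184890 + 601) = 338596*185491 = 62806510636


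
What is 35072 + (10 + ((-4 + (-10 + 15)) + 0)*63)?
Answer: 35145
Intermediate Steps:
35072 + (10 + ((-4 + (-10 + 15)) + 0)*63) = 35072 + (10 + ((-4 + 5) + 0)*63) = 35072 + (10 + (1 + 0)*63) = 35072 + (10 + 1*63) = 35072 + (10 + 63) = 35072 + 73 = 35145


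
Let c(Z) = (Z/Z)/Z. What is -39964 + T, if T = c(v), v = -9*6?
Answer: -2158057/54 ≈ -39964.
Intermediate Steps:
v = -54
c(Z) = 1/Z
T = -1/54 (T = 1/(-54) = -1/54 ≈ -0.018519)
-39964 + T = -39964 - 1/54 = -2158057/54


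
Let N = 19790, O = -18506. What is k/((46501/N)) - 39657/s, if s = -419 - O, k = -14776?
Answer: -1763597030879/280354529 ≈ -6290.6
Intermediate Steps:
s = 18087 (s = -419 - 1*(-18506) = -419 + 18506 = 18087)
k/((46501/N)) - 39657/s = -14776/(46501/19790) - 39657/18087 = -14776/(46501*(1/19790)) - 39657*1/18087 = -14776/46501/19790 - 13219/6029 = -14776*19790/46501 - 13219/6029 = -292417040/46501 - 13219/6029 = -1763597030879/280354529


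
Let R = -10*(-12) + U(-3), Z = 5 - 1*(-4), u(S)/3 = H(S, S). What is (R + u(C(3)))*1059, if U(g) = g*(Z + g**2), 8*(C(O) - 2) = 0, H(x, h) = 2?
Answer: 76248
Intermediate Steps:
C(O) = 2 (C(O) = 2 + (1/8)*0 = 2 + 0 = 2)
u(S) = 6 (u(S) = 3*2 = 6)
Z = 9 (Z = 5 + 4 = 9)
U(g) = g*(9 + g**2)
R = 66 (R = -10*(-12) - 3*(9 + (-3)**2) = 120 - 3*(9 + 9) = 120 - 3*18 = 120 - 54 = 66)
(R + u(C(3)))*1059 = (66 + 6)*1059 = 72*1059 = 76248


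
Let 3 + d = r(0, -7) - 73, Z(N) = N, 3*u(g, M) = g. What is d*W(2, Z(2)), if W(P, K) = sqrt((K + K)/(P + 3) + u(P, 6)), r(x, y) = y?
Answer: -83*sqrt(330)/15 ≈ -100.52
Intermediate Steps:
u(g, M) = g/3
W(P, K) = sqrt(P/3 + 2*K/(3 + P)) (W(P, K) = sqrt((K + K)/(P + 3) + P/3) = sqrt((2*K)/(3 + P) + P/3) = sqrt(2*K/(3 + P) + P/3) = sqrt(P/3 + 2*K/(3 + P)))
d = -83 (d = -3 + (-7 - 73) = -3 - 80 = -83)
d*W(2, Z(2)) = -83*sqrt(3)*sqrt(2 + 6*2/(3 + 2))/3 = -83*sqrt(3)*sqrt(2 + 6*2/5)/3 = -83*sqrt(3)*sqrt(2 + 6*2*(1/5))/3 = -83*sqrt(3)*sqrt(2 + 12/5)/3 = -83*sqrt(3)*sqrt(22/5)/3 = -83*sqrt(3)*sqrt(110)/5/3 = -83*sqrt(330)/15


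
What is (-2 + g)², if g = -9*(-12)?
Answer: 11236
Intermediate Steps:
g = 108
(-2 + g)² = (-2 + 108)² = 106² = 11236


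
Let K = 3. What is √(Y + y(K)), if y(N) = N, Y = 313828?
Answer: √313831 ≈ 560.21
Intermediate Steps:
√(Y + y(K)) = √(313828 + 3) = √313831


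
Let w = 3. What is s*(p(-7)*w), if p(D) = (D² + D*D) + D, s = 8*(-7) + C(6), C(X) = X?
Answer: -13650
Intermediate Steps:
s = -50 (s = 8*(-7) + 6 = -56 + 6 = -50)
p(D) = D + 2*D² (p(D) = (D² + D²) + D = 2*D² + D = D + 2*D²)
s*(p(-7)*w) = -50*(-7*(1 + 2*(-7)))*3 = -50*(-7*(1 - 14))*3 = -50*(-7*(-13))*3 = -4550*3 = -50*273 = -13650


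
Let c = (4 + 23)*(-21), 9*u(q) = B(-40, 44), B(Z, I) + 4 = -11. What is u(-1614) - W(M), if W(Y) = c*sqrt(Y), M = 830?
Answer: -5/3 + 567*sqrt(830) ≈ 16333.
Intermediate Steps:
B(Z, I) = -15 (B(Z, I) = -4 - 11 = -15)
u(q) = -5/3 (u(q) = (1/9)*(-15) = -5/3)
c = -567 (c = 27*(-21) = -567)
W(Y) = -567*sqrt(Y)
u(-1614) - W(M) = -5/3 - (-567)*sqrt(830) = -5/3 + 567*sqrt(830)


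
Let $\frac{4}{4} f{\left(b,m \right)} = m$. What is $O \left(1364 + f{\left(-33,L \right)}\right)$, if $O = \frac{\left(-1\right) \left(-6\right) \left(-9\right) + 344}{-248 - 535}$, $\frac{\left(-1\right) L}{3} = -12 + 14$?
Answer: $- \frac{13580}{27} \approx -502.96$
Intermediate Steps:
$L = -6$ ($L = - 3 \left(-12 + 14\right) = \left(-3\right) 2 = -6$)
$f{\left(b,m \right)} = m$
$O = - \frac{10}{27}$ ($O = \frac{6 \left(-9\right) + 344}{-783} = \left(-54 + 344\right) \left(- \frac{1}{783}\right) = 290 \left(- \frac{1}{783}\right) = - \frac{10}{27} \approx -0.37037$)
$O \left(1364 + f{\left(-33,L \right)}\right) = - \frac{10 \left(1364 - 6\right)}{27} = \left(- \frac{10}{27}\right) 1358 = - \frac{13580}{27}$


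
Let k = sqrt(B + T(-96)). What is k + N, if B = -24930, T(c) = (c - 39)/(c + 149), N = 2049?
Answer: 2049 + 15*I*sqrt(311269)/53 ≈ 2049.0 + 157.9*I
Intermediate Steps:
T(c) = (-39 + c)/(149 + c)
k = 15*I*sqrt(311269)/53 (k = sqrt(-24930 + (-39 - 96)/(149 - 96)) = sqrt(-24930 - 135/53) = sqrt(-1321425/53) = 15*I*sqrt(311269)/53 ≈ 157.9*I)
k + N = 15*I*sqrt(311269)/53 + 2049 = 2049 + 15*I*sqrt(311269)/53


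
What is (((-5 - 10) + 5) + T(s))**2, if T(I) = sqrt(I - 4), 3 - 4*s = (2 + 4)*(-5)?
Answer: (-20 + sqrt(17))**2/4 ≈ 63.019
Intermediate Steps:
s = 33/4 (s = 3/4 - (2 + 4)*(-5)/4 = 3/4 - 3*(-5)/2 = 3/4 - 1/4*(-30) = 3/4 + 15/2 = 33/4 ≈ 8.2500)
T(I) = sqrt(-4 + I)
(((-5 - 10) + 5) + T(s))**2 = (((-5 - 10) + 5) + sqrt(-4 + 33/4))**2 = ((-15 + 5) + sqrt(17/4))**2 = (-10 + sqrt(17)/2)**2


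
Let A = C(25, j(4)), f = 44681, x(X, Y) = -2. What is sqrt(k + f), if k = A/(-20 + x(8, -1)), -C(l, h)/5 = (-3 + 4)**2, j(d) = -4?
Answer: sqrt(21625714)/22 ≈ 211.38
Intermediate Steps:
C(l, h) = -5 (C(l, h) = -5*(-3 + 4)**2 = -5*1**2 = -5*1 = -5)
A = -5
k = 5/22 (k = -5/(-20 - 2) = -5/(-22) = -1/22*(-5) = 5/22 ≈ 0.22727)
sqrt(k + f) = sqrt(5/22 + 44681) = sqrt(982987/22) = sqrt(21625714)/22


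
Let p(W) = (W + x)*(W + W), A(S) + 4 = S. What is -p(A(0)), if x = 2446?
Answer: 19536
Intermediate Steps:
A(S) = -4 + S
p(W) = 2*W*(2446 + W) (p(W) = (W + 2446)*(W + W) = (2446 + W)*(2*W) = 2*W*(2446 + W))
-p(A(0)) = -2*(-4 + 0)*(2446 + (-4 + 0)) = -2*(-4)*(2446 - 4) = -2*(-4)*2442 = -1*(-19536) = 19536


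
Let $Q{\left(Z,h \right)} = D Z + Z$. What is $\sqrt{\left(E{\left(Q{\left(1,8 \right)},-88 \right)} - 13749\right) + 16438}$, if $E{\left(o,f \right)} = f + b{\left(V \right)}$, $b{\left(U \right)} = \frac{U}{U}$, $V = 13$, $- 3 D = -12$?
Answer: $\sqrt{2602} \approx 51.01$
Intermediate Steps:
$D = 4$ ($D = \left(- \frac{1}{3}\right) \left(-12\right) = 4$)
$Q{\left(Z,h \right)} = 5 Z$ ($Q{\left(Z,h \right)} = 4 Z + Z = 5 Z$)
$b{\left(U \right)} = 1$
$E{\left(o,f \right)} = 1 + f$ ($E{\left(o,f \right)} = f + 1 = 1 + f$)
$\sqrt{\left(E{\left(Q{\left(1,8 \right)},-88 \right)} - 13749\right) + 16438} = \sqrt{\left(\left(1 - 88\right) - 13749\right) + 16438} = \sqrt{\left(-87 - 13749\right) + 16438} = \sqrt{-13836 + 16438} = \sqrt{2602}$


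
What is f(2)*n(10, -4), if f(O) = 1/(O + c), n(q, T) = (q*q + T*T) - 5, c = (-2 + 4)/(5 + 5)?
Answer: 555/11 ≈ 50.455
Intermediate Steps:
c = 1/5 (c = 2/10 = 2*(1/10) = 1/5 ≈ 0.20000)
n(q, T) = -5 + T**2 + q**2 (n(q, T) = (q**2 + T**2) - 5 = (T**2 + q**2) - 5 = -5 + T**2 + q**2)
f(O) = 1/(1/5 + O) (f(O) = 1/(O + 1/5) = 1/(1/5 + O))
f(2)*n(10, -4) = (5/(1 + 5*2))*(-5 + (-4)**2 + 10**2) = (5/(1 + 10))*(-5 + 16 + 100) = (5/11)*111 = 555/11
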